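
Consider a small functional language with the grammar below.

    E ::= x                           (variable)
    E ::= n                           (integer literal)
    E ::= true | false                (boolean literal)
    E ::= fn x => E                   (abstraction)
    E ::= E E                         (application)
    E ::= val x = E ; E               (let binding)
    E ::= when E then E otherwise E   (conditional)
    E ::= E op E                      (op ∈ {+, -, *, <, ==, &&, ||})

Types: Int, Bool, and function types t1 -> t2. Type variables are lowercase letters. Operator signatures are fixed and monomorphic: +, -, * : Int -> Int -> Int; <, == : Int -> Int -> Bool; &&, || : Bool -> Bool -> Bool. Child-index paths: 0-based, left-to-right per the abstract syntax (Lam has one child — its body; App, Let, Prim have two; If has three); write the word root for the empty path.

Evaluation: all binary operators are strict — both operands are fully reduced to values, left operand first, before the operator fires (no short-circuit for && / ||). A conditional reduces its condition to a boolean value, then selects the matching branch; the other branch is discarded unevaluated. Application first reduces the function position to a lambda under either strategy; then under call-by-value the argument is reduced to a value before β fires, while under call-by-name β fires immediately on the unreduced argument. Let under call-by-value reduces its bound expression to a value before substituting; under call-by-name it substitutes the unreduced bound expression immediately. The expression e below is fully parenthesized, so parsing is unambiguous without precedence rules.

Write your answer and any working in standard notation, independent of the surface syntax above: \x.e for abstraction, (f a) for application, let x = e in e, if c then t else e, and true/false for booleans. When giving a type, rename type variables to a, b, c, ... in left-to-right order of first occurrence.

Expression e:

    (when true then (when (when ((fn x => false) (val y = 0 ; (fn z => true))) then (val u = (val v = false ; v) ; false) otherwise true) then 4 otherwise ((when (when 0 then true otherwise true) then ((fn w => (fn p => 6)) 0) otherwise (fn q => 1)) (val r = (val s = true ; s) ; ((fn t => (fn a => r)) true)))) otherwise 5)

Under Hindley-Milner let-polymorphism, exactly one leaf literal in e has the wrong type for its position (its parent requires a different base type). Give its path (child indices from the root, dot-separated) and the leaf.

Answer: 1.2.0.0.0 : 0

Trace:
  unify Bool ~ Bool
\x._ : a -> Bool
let y : Int
\z._ : b -> Bool
  unify a -> Bool ~ (b -> Bool) -> c
  unify a ~ b -> Bool
  unify Bool ~ c
_ _ : Bool
  unify Bool ~ Bool
let v : Bool
v : Bool
let u : Bool
  unify Bool ~ Bool
  unify Bool ~ Bool
  unify Int ~ Bool
  FAIL: mismatch Int ~ Bool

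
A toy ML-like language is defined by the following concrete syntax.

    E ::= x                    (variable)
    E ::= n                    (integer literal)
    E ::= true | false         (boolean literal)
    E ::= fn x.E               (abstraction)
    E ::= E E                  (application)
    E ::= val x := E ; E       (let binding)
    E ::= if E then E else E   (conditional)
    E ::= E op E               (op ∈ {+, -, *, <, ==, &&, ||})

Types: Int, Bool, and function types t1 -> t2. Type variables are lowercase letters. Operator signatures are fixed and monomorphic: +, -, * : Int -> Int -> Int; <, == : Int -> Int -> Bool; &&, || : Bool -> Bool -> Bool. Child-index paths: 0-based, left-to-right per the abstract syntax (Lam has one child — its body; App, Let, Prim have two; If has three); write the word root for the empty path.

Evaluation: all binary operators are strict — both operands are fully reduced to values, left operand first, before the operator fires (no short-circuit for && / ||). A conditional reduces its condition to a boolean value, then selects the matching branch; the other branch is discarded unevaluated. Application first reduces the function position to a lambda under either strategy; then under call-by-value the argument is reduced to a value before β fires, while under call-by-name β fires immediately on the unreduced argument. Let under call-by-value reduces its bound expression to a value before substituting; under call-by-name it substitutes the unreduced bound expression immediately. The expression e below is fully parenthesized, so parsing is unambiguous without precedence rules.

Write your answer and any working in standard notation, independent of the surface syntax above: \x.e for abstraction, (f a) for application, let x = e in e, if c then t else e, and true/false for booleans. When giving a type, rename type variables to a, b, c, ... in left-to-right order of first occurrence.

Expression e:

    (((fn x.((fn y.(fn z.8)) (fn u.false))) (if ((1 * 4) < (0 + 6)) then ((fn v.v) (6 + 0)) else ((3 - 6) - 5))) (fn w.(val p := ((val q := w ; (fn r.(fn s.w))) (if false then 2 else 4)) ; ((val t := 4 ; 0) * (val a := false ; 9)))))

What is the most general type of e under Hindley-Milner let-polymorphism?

Answer: Int

Working:
\z._ : c -> Int
\y._ : b -> c -> Int
\u._ : d -> Bool
  unify b -> c -> Int ~ (d -> Bool) -> e
  unify b ~ d -> Bool
  unify c -> Int ~ e
_ _ : c -> Int
\x._ : a -> c -> Int
  unify Int ~ Int
  unify Int ~ Int
  unify Int ~ Int
  unify Int ~ Int
  unify Int ~ Int
  unify Int ~ Int
  unify Bool ~ Bool
v : f
\v._ : f -> f
  unify Int ~ Int
  unify Int ~ Int
  unify f -> f ~ Int -> g
  unify f ~ Int
  unify Int ~ g
_ _ : Int
  unify Int ~ Int
  unify Int ~ Int
  unify Int ~ Int
  unify Int ~ Int
  unify Int ~ Int
  unify a -> c -> Int ~ Int -> h
  unify a ~ Int
  unify c -> Int ~ h
_ _ : c -> Int
w : i
let q : i
w : i
\s._ : k -> i
\r._ : j -> k -> i
  unify Bool ~ Bool
  unify Int ~ Int
  unify j -> k -> i ~ Int -> l
  unify j ~ Int
  unify k -> i ~ l
_ _ : k -> i
let p : forall. k -> i
let t : Int
  unify Int ~ Int
let a : Bool
  unify Int ~ Int
\w._ : i -> Int
  unify c -> Int ~ (i -> Int) -> m
  unify c ~ i -> Int
  unify Int ~ m
_ _ : Int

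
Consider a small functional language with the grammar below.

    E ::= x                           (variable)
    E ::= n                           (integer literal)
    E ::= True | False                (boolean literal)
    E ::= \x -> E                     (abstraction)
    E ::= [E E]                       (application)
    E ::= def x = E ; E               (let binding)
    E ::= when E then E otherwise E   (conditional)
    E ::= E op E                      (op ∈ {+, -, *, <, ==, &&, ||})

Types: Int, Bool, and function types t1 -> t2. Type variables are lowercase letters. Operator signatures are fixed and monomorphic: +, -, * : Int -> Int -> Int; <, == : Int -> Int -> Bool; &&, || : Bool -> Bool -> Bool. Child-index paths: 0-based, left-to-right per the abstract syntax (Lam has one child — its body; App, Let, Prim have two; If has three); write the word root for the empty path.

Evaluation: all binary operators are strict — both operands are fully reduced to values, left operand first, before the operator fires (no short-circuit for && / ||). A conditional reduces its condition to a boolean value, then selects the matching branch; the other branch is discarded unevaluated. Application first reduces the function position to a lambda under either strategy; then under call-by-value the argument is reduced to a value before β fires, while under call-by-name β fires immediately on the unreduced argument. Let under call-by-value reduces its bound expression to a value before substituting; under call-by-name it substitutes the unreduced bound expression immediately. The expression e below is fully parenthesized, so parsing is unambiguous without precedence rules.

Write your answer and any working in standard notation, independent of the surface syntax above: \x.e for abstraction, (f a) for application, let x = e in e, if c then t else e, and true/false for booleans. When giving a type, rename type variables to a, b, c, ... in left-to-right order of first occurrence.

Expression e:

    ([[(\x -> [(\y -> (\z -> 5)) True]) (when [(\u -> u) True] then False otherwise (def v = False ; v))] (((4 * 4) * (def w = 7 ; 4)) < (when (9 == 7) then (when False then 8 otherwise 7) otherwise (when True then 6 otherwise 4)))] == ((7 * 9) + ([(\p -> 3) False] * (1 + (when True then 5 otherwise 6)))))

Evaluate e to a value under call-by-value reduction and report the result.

Derivation:
step 0: ((((\x.((\y.(\z.5)) true)) (if ((\u.u) true) then false else (let v = false in v))) (((4 * 4) * (let w = 7 in 4)) < (if (9 == 7) then (if false then 8 else 7) else (if true then 6 else 4)))) == ((7 * 9) + (((\p.3) false) * (1 + (if true then 5 else 6)))))
step 1: [beta@0.0.1.0] ((((\x.((\y.(\z.5)) true)) (if true then false else (let v = false in v))) (((4 * 4) * (let w = 7 in 4)) < (if (9 == 7) then (if false then 8 else 7) else (if true then 6 else 4)))) == ((7 * 9) + (((\p.3) false) * (1 + (if true then 5 else 6)))))
step 2: [if@0.0.1] ((((\x.((\y.(\z.5)) true)) false) (((4 * 4) * (let w = 7 in 4)) < (if (9 == 7) then (if false then 8 else 7) else (if true then 6 else 4)))) == ((7 * 9) + (((\p.3) false) * (1 + (if true then 5 else 6)))))
step 3: [beta@0.0] ((((\y.(\z.5)) true) (((4 * 4) * (let w = 7 in 4)) < (if (9 == 7) then (if false then 8 else 7) else (if true then 6 else 4)))) == ((7 * 9) + (((\p.3) false) * (1 + (if true then 5 else 6)))))
step 4: [beta@0.0] (((\z.5) (((4 * 4) * (let w = 7 in 4)) < (if (9 == 7) then (if false then 8 else 7) else (if true then 6 else 4)))) == ((7 * 9) + (((\p.3) false) * (1 + (if true then 5 else 6)))))
step 5: [delta@0.1.0.0] (((\z.5) ((16 * (let w = 7 in 4)) < (if (9 == 7) then (if false then 8 else 7) else (if true then 6 else 4)))) == ((7 * 9) + (((\p.3) false) * (1 + (if true then 5 else 6)))))
step 6: [let@0.1.0.1] (((\z.5) ((16 * 4) < (if (9 == 7) then (if false then 8 else 7) else (if true then 6 else 4)))) == ((7 * 9) + (((\p.3) false) * (1 + (if true then 5 else 6)))))
step 7: [delta@0.1.0] (((\z.5) (64 < (if (9 == 7) then (if false then 8 else 7) else (if true then 6 else 4)))) == ((7 * 9) + (((\p.3) false) * (1 + (if true then 5 else 6)))))
step 8: [delta@0.1.1.0] (((\z.5) (64 < (if false then (if false then 8 else 7) else (if true then 6 else 4)))) == ((7 * 9) + (((\p.3) false) * (1 + (if true then 5 else 6)))))
step 9: [if@0.1.1] (((\z.5) (64 < (if true then 6 else 4))) == ((7 * 9) + (((\p.3) false) * (1 + (if true then 5 else 6)))))
step 10: [if@0.1.1] (((\z.5) (64 < 6)) == ((7 * 9) + (((\p.3) false) * (1 + (if true then 5 else 6)))))
step 11: [delta@0.1] (((\z.5) false) == ((7 * 9) + (((\p.3) false) * (1 + (if true then 5 else 6)))))
step 12: [beta@0] (5 == ((7 * 9) + (((\p.3) false) * (1 + (if true then 5 else 6)))))
step 13: [delta@1.0] (5 == (63 + (((\p.3) false) * (1 + (if true then 5 else 6)))))
step 14: [beta@1.1.0] (5 == (63 + (3 * (1 + (if true then 5 else 6)))))
step 15: [if@1.1.1.1] (5 == (63 + (3 * (1 + 5))))
step 16: [delta@1.1.1] (5 == (63 + (3 * 6)))
step 17: [delta@1.1] (5 == (63 + 18))
step 18: [delta@1] (5 == 81)
step 19: [delta@root] false

Answer: false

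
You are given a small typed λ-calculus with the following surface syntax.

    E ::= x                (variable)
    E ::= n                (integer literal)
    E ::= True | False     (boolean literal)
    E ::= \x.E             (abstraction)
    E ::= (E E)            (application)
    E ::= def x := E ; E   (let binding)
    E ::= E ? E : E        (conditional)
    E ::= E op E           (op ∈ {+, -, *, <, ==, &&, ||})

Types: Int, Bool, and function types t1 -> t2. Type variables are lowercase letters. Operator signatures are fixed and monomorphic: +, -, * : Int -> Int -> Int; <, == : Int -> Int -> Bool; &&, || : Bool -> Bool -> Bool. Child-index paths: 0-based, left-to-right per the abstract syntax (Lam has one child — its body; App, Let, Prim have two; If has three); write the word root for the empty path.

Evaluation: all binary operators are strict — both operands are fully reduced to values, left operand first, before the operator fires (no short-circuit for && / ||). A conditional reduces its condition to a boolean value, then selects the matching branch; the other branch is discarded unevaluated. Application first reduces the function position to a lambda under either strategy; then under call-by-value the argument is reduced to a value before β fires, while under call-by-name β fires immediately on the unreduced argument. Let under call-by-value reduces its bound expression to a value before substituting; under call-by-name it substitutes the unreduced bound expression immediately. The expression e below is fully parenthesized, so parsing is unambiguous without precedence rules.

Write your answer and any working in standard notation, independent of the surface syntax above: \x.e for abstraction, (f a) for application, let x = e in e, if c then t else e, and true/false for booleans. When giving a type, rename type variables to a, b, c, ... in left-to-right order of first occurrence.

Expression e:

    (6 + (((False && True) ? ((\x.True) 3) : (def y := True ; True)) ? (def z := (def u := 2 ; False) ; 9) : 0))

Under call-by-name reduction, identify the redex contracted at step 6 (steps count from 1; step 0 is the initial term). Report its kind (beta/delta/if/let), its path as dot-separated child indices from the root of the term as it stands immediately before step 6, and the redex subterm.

Answer: delta at root : (6 + 9)

Derivation:
step 0: (6 + (if (if (false && true) then ((\x.true) 3) else (let y = true in true)) then (let z = (let u = 2 in false) in 9) else 0))
step 1: [delta@1.0.0] (6 + (if (if false then ((\x.true) 3) else (let y = true in true)) then (let z = (let u = 2 in false) in 9) else 0))
step 2: [if@1.0] (6 + (if (let y = true in true) then (let z = (let u = 2 in false) in 9) else 0))
step 3: [let@1.0] (6 + (if true then (let z = (let u = 2 in false) in 9) else 0))
step 4: [if@1] (6 + (let z = (let u = 2 in false) in 9))
step 5: [let@1] (6 + 9)
step 6: [delta@root] 15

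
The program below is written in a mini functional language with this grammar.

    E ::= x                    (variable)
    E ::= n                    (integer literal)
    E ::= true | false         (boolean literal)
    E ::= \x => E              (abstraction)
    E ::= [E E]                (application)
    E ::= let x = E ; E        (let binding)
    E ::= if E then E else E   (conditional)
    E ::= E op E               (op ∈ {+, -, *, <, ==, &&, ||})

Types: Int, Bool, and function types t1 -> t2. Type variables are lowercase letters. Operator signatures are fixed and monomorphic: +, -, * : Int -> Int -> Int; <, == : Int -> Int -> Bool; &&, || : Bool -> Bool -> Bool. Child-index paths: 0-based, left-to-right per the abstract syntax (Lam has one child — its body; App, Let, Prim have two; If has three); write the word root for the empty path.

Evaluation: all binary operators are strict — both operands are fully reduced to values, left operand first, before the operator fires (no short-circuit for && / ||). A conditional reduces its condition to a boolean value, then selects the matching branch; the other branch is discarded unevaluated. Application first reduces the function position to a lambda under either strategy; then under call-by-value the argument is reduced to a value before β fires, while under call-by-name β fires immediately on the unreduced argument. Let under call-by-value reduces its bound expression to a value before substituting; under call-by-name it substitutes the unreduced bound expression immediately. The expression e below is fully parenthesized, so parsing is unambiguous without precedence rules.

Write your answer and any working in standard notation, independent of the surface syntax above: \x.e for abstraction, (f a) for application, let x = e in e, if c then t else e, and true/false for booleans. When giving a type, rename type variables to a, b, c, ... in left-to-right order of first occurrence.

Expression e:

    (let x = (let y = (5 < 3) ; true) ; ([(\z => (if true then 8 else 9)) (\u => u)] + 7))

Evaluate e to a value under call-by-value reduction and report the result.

Trace:
step 0: (let x = (let y = (5 < 3) in true) in (((\z.(if true then 8 else 9)) (\u.u)) + 7))
step 1: [delta@0.0] (let x = (let y = false in true) in (((\z.(if true then 8 else 9)) (\u.u)) + 7))
step 2: [let@0] (let x = true in (((\z.(if true then 8 else 9)) (\u.u)) + 7))
step 3: [let@root] (((\z.(if true then 8 else 9)) (\u.u)) + 7)
step 4: [beta@0] ((if true then 8 else 9) + 7)
step 5: [if@0] (8 + 7)
step 6: [delta@root] 15

Answer: 15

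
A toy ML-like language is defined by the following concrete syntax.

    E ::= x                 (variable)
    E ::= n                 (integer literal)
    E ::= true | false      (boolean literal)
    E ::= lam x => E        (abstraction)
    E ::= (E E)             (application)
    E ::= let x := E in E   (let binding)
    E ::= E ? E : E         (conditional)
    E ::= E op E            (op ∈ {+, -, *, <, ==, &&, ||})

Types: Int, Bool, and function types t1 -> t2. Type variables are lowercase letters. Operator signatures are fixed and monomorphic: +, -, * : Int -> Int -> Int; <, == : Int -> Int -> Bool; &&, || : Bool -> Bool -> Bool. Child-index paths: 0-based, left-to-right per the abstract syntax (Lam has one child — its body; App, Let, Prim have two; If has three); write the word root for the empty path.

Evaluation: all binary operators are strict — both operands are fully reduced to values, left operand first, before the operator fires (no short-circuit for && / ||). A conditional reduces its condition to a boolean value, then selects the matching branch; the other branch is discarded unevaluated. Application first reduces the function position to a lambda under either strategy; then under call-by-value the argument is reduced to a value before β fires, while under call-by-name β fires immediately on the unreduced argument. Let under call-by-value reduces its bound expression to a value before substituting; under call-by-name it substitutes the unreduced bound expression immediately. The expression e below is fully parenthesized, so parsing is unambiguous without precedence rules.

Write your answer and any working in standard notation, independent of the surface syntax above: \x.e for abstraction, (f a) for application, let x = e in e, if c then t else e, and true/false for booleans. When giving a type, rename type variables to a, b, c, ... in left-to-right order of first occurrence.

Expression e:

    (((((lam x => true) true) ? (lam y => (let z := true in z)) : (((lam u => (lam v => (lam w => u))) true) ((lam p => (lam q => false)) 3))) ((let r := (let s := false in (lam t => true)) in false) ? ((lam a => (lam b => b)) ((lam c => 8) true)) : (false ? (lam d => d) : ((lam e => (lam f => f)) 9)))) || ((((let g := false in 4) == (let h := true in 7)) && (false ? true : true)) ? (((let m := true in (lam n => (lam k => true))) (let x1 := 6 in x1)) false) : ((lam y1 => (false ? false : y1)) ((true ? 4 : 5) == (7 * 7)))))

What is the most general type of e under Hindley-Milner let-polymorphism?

Working:
\x._ : a -> Bool
  unify a -> Bool ~ Bool -> b
  unify a ~ Bool
  unify Bool ~ b
_ _ : Bool
  unify Bool ~ Bool
let z : Bool
z : Bool
\y._ : c -> Bool
u : d
\w._ : f -> d
\v._ : e -> f -> d
\u._ : d -> e -> f -> d
  unify d -> e -> f -> d ~ Bool -> g
  unify d ~ Bool
  unify e -> f -> Bool ~ g
_ _ : e -> f -> Bool
\q._ : i -> Bool
\p._ : h -> i -> Bool
  unify h -> i -> Bool ~ Int -> j
  unify h ~ Int
  unify i -> Bool ~ j
_ _ : i -> Bool
  unify e -> f -> Bool ~ (i -> Bool) -> k
  unify e ~ i -> Bool
  unify f -> Bool ~ k
_ _ : f -> Bool
  unify c -> Bool ~ f -> Bool
  unify c ~ f
  unify Bool ~ Bool
let s : Bool
\t._ : l -> Bool
let r : forall. l -> Bool
  unify Bool ~ Bool
b : n
\b._ : n -> n
\a._ : m -> n -> n
\c._ : o -> Int
  unify o -> Int ~ Bool -> p
  unify o ~ Bool
  unify Int ~ p
_ _ : Int
  unify m -> n -> n ~ Int -> q
  unify m ~ Int
  unify n -> n ~ q
_ _ : n -> n
  unify Bool ~ Bool
d : r
\d._ : r -> r
f : t
\f._ : t -> t
\e._ : s -> t -> t
  unify s -> t -> t ~ Int -> u
  unify s ~ Int
  unify t -> t ~ u
_ _ : t -> t
  unify r -> r ~ t -> t
  unify r ~ t
  unify t ~ t
  unify n -> n ~ t -> t
  unify n ~ t
  unify t ~ t
  unify f -> Bool ~ (t -> t) -> v
  unify f ~ t -> t
  unify Bool ~ v
_ _ : Bool
  unify Bool ~ Bool
let g : Bool
  unify Int ~ Int
let h : Bool
  unify Int ~ Int
  unify Bool ~ Bool
  unify Bool ~ Bool
  unify Bool ~ Bool
  unify Bool ~ Bool
  unify Bool ~ Bool
let m : Bool
\k._ : x -> Bool
\n._ : w -> x -> Bool
let x1 : Int
x1 : Int
  unify w -> x -> Bool ~ Int -> y
  unify w ~ Int
  unify x -> Bool ~ y
_ _ : x -> Bool
  unify x -> Bool ~ Bool -> z
  unify x ~ Bool
  unify Bool ~ z
_ _ : Bool
  unify Bool ~ Bool
y1 : t26
  unify Bool ~ t26
\y1._ : Bool -> Bool
  unify Bool ~ Bool
  unify Int ~ Int
  unify Int ~ Int
  unify Int ~ Int
  unify Int ~ Int
  unify Int ~ Int
  unify Bool -> Bool ~ Bool -> t27
  unify Bool ~ Bool
  unify Bool ~ t27
_ _ : Bool
  unify Bool ~ Bool
  unify Bool ~ Bool

Answer: Bool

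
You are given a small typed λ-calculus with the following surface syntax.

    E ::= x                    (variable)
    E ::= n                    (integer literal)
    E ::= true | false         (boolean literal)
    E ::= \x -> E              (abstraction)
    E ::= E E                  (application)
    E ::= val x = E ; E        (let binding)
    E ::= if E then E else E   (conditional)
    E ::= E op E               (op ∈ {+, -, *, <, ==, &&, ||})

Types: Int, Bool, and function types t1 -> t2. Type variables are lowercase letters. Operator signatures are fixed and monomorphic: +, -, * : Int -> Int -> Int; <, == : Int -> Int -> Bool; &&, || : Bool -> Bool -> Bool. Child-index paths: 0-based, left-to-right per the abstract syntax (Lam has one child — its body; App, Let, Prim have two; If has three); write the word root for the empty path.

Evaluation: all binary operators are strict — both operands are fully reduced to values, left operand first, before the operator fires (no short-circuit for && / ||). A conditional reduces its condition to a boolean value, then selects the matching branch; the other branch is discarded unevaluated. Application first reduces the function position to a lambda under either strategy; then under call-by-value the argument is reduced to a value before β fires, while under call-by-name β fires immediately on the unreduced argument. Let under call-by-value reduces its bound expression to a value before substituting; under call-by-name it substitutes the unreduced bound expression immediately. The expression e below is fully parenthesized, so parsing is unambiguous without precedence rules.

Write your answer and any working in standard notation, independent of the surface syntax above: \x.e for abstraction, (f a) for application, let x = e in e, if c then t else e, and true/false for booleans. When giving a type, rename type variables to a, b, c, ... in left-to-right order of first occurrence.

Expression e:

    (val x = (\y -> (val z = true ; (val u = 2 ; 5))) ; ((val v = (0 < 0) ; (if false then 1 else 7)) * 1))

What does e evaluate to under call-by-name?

Working:
step 0: (let x = (\y.(let z = true in (let u = 2 in 5))) in ((let v = (0 < 0) in (if false then 1 else 7)) * 1))
step 1: [let@root] ((let v = (0 < 0) in (if false then 1 else 7)) * 1)
step 2: [let@0] ((if false then 1 else 7) * 1)
step 3: [if@0] (7 * 1)
step 4: [delta@root] 7

Answer: 7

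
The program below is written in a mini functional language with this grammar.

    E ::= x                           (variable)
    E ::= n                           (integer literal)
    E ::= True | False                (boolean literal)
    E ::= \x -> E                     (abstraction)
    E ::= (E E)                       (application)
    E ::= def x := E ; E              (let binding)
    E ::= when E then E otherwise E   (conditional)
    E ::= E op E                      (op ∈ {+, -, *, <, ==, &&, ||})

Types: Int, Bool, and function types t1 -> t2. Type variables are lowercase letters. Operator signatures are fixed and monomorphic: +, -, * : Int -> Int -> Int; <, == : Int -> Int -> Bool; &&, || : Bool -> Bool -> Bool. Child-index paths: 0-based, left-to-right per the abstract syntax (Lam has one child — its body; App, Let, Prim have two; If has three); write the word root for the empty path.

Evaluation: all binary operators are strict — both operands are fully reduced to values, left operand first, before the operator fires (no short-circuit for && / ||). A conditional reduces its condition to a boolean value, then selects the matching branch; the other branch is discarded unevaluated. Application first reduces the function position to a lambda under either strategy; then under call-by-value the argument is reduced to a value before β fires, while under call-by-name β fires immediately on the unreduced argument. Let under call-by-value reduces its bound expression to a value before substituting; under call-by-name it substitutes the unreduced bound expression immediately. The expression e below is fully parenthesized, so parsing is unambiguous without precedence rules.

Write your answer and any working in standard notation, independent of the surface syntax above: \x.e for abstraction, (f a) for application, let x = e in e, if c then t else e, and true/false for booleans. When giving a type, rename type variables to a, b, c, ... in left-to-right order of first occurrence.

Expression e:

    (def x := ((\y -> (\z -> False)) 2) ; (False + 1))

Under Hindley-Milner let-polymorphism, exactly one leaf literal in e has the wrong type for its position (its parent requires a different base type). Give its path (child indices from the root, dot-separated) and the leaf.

Trace:
\z._ : b -> Bool
\y._ : a -> b -> Bool
  unify a -> b -> Bool ~ Int -> c
  unify a ~ Int
  unify b -> Bool ~ c
_ _ : b -> Bool
let x : forall. b -> Bool
  unify Bool ~ Int
  FAIL: mismatch Bool ~ Int

Answer: 1.0 : false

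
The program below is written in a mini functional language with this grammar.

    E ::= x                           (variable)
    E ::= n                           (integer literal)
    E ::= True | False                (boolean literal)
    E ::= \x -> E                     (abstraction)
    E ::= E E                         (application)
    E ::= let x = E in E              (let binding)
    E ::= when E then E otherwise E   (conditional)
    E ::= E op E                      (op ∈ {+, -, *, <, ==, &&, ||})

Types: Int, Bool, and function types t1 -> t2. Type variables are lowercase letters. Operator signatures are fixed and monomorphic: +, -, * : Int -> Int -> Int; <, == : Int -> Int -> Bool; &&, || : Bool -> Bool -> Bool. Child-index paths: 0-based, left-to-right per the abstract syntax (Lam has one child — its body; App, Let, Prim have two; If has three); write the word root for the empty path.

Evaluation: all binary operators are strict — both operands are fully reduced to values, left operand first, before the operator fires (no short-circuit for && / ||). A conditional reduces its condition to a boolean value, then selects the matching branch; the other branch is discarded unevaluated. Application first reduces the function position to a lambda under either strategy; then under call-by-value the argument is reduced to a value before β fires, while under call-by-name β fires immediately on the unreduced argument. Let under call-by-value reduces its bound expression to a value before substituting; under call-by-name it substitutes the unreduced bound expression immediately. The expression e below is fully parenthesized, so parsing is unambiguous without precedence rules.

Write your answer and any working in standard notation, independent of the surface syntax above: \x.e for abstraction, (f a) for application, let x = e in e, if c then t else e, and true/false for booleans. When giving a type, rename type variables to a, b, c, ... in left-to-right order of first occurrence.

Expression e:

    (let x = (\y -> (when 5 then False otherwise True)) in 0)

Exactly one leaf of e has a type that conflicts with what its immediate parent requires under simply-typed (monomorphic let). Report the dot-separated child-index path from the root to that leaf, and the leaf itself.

Answer: 0.0.0 : 5

Working:
  unify Int ~ Bool
  FAIL: mismatch Int ~ Bool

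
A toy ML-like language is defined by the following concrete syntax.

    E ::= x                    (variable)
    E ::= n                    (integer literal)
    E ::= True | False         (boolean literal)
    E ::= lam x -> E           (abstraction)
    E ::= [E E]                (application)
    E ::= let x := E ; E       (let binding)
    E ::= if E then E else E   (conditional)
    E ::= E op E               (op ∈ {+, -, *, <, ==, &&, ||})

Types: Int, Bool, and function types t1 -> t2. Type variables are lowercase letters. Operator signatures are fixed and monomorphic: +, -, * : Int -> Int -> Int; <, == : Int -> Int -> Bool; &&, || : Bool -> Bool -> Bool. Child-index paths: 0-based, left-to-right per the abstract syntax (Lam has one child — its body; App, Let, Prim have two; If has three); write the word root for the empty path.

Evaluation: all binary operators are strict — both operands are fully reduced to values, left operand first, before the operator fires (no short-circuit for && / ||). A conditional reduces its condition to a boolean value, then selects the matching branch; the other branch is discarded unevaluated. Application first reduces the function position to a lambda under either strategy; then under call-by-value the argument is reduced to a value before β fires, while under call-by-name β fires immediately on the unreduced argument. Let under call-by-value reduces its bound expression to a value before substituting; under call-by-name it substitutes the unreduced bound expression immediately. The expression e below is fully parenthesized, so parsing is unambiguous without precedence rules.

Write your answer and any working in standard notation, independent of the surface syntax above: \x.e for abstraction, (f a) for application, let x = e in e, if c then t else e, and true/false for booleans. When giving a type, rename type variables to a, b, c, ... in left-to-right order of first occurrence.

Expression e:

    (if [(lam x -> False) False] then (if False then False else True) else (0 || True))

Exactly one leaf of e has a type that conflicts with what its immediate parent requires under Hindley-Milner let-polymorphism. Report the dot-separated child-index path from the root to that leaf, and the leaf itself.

Answer: 2.0 : 0

Trace:
\x._ : a -> Bool
  unify a -> Bool ~ Bool -> b
  unify a ~ Bool
  unify Bool ~ b
_ _ : Bool
  unify Bool ~ Bool
  unify Bool ~ Bool
  unify Bool ~ Bool
  unify Int ~ Bool
  FAIL: mismatch Int ~ Bool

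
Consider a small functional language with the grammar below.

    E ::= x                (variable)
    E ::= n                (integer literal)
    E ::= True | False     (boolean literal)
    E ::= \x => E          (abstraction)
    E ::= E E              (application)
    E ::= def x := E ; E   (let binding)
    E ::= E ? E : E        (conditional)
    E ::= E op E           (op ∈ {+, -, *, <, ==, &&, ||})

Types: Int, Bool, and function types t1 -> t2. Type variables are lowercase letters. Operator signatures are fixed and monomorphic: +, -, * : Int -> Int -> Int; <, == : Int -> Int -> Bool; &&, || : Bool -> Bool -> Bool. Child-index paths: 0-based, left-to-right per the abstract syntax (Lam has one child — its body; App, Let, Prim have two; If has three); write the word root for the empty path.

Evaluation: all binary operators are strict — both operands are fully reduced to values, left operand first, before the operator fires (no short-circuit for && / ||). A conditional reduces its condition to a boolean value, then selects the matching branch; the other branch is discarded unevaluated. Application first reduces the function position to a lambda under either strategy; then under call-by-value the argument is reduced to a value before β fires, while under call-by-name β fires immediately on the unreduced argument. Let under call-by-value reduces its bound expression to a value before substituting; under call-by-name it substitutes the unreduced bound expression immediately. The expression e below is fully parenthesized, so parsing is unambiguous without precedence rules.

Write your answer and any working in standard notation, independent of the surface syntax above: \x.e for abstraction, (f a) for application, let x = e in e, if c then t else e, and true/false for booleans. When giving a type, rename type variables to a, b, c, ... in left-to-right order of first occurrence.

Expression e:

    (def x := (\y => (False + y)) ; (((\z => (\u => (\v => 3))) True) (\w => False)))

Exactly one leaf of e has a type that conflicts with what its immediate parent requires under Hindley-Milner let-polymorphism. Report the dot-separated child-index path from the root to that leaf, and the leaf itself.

Derivation:
  unify Bool ~ Int
  FAIL: mismatch Bool ~ Int

Answer: 0.0.0 : false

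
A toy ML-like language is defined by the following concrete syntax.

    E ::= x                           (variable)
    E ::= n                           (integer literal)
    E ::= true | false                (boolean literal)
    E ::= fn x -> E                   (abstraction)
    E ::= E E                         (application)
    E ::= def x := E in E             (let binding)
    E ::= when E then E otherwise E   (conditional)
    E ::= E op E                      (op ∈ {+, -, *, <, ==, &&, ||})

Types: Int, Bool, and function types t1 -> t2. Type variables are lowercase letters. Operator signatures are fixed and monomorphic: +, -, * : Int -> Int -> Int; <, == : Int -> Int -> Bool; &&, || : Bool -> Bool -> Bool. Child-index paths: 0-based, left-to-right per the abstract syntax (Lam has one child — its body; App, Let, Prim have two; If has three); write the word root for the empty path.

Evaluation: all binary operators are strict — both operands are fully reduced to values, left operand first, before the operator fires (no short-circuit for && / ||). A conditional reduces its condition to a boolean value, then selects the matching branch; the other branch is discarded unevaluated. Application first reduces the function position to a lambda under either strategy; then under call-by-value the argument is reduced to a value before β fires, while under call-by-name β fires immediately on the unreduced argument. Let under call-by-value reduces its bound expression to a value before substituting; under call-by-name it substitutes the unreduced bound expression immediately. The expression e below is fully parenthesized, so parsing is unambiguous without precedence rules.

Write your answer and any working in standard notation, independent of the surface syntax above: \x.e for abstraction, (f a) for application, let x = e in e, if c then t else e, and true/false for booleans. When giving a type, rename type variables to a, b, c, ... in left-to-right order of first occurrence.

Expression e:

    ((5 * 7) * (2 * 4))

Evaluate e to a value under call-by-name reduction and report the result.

Answer: 280

Derivation:
step 0: ((5 * 7) * (2 * 4))
step 1: [delta@0] (35 * (2 * 4))
step 2: [delta@1] (35 * 8)
step 3: [delta@root] 280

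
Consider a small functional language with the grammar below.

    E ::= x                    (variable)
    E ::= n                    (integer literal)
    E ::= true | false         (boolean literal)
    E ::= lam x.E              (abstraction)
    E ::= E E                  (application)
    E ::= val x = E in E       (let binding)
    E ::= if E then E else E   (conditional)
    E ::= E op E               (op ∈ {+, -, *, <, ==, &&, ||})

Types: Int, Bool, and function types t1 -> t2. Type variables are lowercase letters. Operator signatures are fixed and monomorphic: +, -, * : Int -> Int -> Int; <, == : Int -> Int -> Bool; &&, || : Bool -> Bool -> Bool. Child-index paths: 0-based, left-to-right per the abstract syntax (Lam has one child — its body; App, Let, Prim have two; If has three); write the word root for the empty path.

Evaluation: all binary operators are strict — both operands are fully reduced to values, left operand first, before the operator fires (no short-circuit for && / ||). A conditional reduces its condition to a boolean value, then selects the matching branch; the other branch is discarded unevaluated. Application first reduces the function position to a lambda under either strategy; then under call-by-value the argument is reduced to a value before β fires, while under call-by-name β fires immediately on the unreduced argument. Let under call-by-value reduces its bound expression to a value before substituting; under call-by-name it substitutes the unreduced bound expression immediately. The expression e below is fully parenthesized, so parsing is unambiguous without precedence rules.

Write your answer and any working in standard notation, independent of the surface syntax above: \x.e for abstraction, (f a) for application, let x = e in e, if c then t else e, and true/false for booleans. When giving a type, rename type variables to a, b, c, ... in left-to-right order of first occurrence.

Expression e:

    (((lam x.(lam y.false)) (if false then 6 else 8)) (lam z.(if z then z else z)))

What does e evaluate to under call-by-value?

Answer: false

Trace:
step 0: (((\x.(\y.false)) (if false then 6 else 8)) (\z.(if z then z else z)))
step 1: [if@0.1] (((\x.(\y.false)) 8) (\z.(if z then z else z)))
step 2: [beta@0] ((\y.false) (\z.(if z then z else z)))
step 3: [beta@root] false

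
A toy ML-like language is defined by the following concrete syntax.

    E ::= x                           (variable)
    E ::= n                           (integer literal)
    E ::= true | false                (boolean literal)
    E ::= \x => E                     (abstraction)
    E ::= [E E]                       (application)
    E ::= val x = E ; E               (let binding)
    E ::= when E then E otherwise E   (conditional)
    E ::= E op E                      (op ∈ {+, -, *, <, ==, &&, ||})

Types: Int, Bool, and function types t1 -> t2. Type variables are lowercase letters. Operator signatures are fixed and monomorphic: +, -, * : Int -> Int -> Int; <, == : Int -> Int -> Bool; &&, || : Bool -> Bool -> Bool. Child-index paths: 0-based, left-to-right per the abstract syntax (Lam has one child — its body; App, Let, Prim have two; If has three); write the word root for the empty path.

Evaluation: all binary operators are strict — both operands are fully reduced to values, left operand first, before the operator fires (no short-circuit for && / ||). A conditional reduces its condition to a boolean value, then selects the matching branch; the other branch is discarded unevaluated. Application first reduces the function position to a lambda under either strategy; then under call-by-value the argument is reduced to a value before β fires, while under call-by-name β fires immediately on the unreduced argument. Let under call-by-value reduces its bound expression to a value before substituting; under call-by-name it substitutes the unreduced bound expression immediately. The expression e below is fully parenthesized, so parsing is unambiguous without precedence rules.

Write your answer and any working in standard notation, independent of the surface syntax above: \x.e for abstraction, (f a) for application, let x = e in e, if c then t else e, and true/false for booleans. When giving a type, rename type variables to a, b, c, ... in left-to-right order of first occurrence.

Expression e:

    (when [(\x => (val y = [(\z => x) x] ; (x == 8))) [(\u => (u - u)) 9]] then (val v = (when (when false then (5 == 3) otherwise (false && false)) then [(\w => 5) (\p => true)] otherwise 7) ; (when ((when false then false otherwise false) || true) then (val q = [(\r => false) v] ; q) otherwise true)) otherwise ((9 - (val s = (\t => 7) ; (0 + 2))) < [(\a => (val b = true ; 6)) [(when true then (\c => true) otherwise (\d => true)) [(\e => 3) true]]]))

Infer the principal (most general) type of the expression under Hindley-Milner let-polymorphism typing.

Derivation:
x : a
\z._ : b -> a
x : a
  unify b -> a ~ a -> c
  unify b ~ a
  unify a ~ c
_ _ : c
let y : c
x : c
  unify c ~ Int
  unify Int ~ Int
\x._ : Int -> Bool
u : d
  unify d ~ Int
u : Int
  unify Int ~ Int
\u._ : Int -> Int
  unify Int -> Int ~ Int -> e
  unify Int ~ Int
  unify Int ~ e
_ _ : Int
  unify Int -> Bool ~ Int -> f
  unify Int ~ Int
  unify Bool ~ f
_ _ : Bool
  unify Bool ~ Bool
  unify Bool ~ Bool
  unify Int ~ Int
  unify Int ~ Int
  unify Bool ~ Bool
  unify Bool ~ Bool
  unify Bool ~ Bool
  unify Bool ~ Bool
\w._ : g -> Int
\p._ : h -> Bool
  unify g -> Int ~ (h -> Bool) -> i
  unify g ~ h -> Bool
  unify Int ~ i
_ _ : Int
  unify Int ~ Int
let v : Int
  unify Bool ~ Bool
  unify Bool ~ Bool
  unify Bool ~ Bool
  unify Bool ~ Bool
  unify Bool ~ Bool
\r._ : j -> Bool
v : Int
  unify j -> Bool ~ Int -> k
  unify j ~ Int
  unify Bool ~ k
_ _ : Bool
let q : Bool
q : Bool
  unify Bool ~ Bool
  unify Int ~ Int
\t._ : l -> Int
let s : forall. l -> Int
  unify Int ~ Int
  unify Int ~ Int
  unify Int ~ Int
  unify Int ~ Int
let b : Bool
\a._ : m -> Int
  unify Bool ~ Bool
\c._ : n -> Bool
\d._ : o -> Bool
  unify n -> Bool ~ o -> Bool
  unify n ~ o
  unify Bool ~ Bool
\e._ : p -> Int
  unify p -> Int ~ Bool -> q
  unify p ~ Bool
  unify Int ~ q
_ _ : Int
  unify o -> Bool ~ Int -> r
  unify o ~ Int
  unify Bool ~ r
_ _ : Bool
  unify m -> Int ~ Bool -> s
  unify m ~ Bool
  unify Int ~ s
_ _ : Int
  unify Int ~ Int
  unify Bool ~ Bool

Answer: Bool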